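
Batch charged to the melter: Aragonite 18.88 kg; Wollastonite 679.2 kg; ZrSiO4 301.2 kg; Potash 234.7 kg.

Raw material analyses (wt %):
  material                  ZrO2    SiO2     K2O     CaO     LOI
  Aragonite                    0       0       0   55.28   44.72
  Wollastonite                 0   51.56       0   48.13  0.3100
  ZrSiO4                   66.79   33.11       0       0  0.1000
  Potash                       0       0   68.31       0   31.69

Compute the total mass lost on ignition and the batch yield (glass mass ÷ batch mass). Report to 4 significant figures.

Each numeric step holds full precision end to end. Intermediates appear with 4-significant-figure rounding in the printout; each reported figure carries a single rounding; all derived quantities (net glass mass, totals, LOI, the four compositions, the yield) are rebuilt from the batch weights for 1149 kg of glass at exact precision as set out in the question or the answer.
Per-material ignition loss:
  Aragonite: 18.88 × 0.4472 = 8.443 kg
  Wollastonite: 679.2 × 0.003100 = 2.106 kg
  ZrSiO4: 301.2 × 0.001000 = 0.3012 kg
  Potash: 234.7 × 0.3169 = 74.38 kg
Total LOI = 85.23 kg
Glass = batch − LOI = 1234 − 85.23 = 1149 kg

LOI loss = 85.23 kg; glass = 1149 kg; yield = 93.09%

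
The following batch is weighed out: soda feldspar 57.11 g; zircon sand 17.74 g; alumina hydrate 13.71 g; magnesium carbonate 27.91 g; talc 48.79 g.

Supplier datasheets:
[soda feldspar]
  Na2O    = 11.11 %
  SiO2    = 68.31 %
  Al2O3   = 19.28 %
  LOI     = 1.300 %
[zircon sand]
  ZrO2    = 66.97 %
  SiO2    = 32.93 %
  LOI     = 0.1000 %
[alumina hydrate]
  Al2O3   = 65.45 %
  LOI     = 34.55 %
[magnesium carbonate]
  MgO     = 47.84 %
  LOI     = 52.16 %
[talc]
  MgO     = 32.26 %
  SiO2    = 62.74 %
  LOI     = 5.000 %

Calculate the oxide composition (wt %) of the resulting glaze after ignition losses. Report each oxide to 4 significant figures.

Glass mass = 142.8 g (batch 165.3 − LOI 22.49).
Composition: MgO 20.38%, Na2O 4.444%, ZrO2 8.322%, SiO2 52.86%, Al2O3 14.00%

In-progress results are displayed, rounded to four significant figures, when written out. The whole derivation runs at full precision end to end — each reported result carries a single rounding. Derived quantities, including LOI, glass mass, yield, the five compositions, totals, are computed starting from the weights per 142.8 g of glass at full float precision, as they appear in question or answer.
Delivered oxide masses:
  MgO: 27.91·0.4784 + 48.79·0.3226 = 29.09 g
  Na2O: 57.11·0.1111 = 6.345 g
  ZrO2: 17.74·0.6697 = 11.88 g
  SiO2: 57.11·0.6831 + 17.74·0.3293 + 48.79·0.6274 = 75.46 g
  Al2O3: 57.11·0.1928 + 13.71·0.6545 = 19.98 g
LOI: 57.11·0.01300 + 17.74·0.001000 + 13.71·0.3455 + 27.91·0.5216 + 48.79·0.05000 = 22.49 g
The glass mass, total less LOI, = 165.3 − 22.49 = 142.8 g (consistent with Σ oxide mass)
wt % = oxide mass / glass mass × 100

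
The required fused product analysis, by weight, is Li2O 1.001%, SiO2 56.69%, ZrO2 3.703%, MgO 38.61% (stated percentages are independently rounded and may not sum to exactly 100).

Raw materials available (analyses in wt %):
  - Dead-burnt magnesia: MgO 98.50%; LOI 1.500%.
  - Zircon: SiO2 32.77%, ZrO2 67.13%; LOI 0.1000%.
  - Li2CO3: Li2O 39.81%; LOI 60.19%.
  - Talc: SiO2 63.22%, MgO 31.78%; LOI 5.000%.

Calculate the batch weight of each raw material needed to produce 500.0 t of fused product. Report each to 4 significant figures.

Working values are shown, with 4-significant-figure rounding, alongside each step. All arithmetic carries full precision through the solve; every reported number is rounded just once — derived quantities (ignition loss, the four compositions, net glass mass, yield, totals) are rebuilt at full float precision from the weighed amounts on 500.0 t of glass, as given in the problem or answer text.
The oxide mass targets at 500.0 t fused product:
  Li2O: 1.001% × 500.0 = 5.005 t
  SiO2: 56.69% × 500.0 = 283.4 t
  ZrO2: 3.703% × 500.0 = 18.52 t
  MgO: 38.61% × 500.0 = 193.0 t
Verifying the oxide balance from the weights as reported, per the basis as stated (delivered sums recover each target up to rounding of the answer):
  Li2O: 12.57·0.3981 = 5.004 t (target 5.005 t)
  SiO2: 27.58·0.3277 + 434.1·0.6322 = 283.5 t (target 283.4 t)
  ZrO2: 27.58·0.6713 = 18.51 t (target 18.52 t)
  MgO: 55.95·0.9850 + 434.1·0.3178 = 193.1 t (target 193.0 t)
Glass mass check: Σ batch − LOI loss = 500.1 t (the targets, summed, come to 500.0 t; with the basis standing at 500.0 t — rounding explains the deltas).
Adding the batch up: Σ batch = 530.2 t; Σ batch·LOI gives LOI loss = 30.14 t; as yield: glass ÷ batch → 94.32%.

Batch per 500.0 t fused product:
  Dead-burnt magnesia: 55.95 t
  Zircon: 27.58 t
  Li2CO3: 12.57 t
  Talc: 434.1 t
Total batch = 530.2 t; LOI loss = 30.14 t; yield = 94.32%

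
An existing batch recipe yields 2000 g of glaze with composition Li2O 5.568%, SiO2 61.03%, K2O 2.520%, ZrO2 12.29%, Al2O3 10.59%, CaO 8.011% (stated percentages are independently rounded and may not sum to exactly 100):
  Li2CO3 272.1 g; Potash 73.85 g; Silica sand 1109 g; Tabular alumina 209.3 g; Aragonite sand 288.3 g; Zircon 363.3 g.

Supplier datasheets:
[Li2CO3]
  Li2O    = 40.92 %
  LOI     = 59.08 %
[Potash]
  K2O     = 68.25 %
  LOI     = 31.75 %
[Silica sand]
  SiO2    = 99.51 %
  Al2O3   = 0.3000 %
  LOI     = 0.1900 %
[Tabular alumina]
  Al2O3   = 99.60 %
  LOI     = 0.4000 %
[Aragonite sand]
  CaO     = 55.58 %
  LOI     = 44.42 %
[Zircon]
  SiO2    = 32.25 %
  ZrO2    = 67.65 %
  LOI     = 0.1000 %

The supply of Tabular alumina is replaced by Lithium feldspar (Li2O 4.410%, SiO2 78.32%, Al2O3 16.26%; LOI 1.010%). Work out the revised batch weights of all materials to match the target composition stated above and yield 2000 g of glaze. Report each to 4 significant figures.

Revised batch per 2000 g glaze:
  Li2CO3: 131.9 g
  Potash: 73.85 g
  Silica sand: 84.88 g
  Lithium feldspar: 1301 g
  Aragonite sand: 288.3 g
  Zircon: 363.3 g
Total batch = 2243 g; LOI loss = 243.1 g

Rounding to 4 significant figures applies to each in-between result as printed. Every computation carries exact precision in all steps; every reported value is rounded just once — derived quantities, which include LOI, net glass mass, totals, the six compositions, yield, are carried in full precision, precisely as stated by question or answer, using the weight values per 2000 g of glass.
Target oxide masses per 2000 g glaze:
  Li2O: 5.568% × 2000 = 111.4 g
  SiO2: 61.03% × 2000 = 1221 g
  K2O: 2.520% × 2000 = 50.40 g
  ZrO2: 12.29% × 2000 = 245.8 g
  Al2O3: 10.59% × 2000 = 211.8 g
  CaO: 8.011% × 2000 = 160.2 g
Verifying the oxide balance with the batch weights as given, on the stated basis (sums match the target masses up to rounding of the answer):
  Li2O: 131.9·0.4092 + 1301·0.04410 = 111.3 g (target 111.4 g)
  SiO2: 84.88·0.9951 + 1301·0.7832 + 363.3·0.3225 = 1221 g (target 1221 g)
  K2O: 73.85·0.6825 = 50.40 g (target 50.40 g)
  ZrO2: 363.3·0.6765 = 245.8 g (target 245.8 g)
  Al2O3: 84.88·0.003000 + 1301·0.1626 = 211.8 g (target 211.8 g)
  CaO: 288.3·0.5558 = 160.2 g (target 160.2 g)
Glass-mass closure: whole batch net of LOI = 2000 g (per-oxide target masses sum to 2000 g; basis as stated: 2000 g — rounding explains the deltas).
Summing the batch: Σ batch = 2243 g; LOI removed, Σ of batch·LOI: 243.1 g; yield: glass divided by total = 89.16%.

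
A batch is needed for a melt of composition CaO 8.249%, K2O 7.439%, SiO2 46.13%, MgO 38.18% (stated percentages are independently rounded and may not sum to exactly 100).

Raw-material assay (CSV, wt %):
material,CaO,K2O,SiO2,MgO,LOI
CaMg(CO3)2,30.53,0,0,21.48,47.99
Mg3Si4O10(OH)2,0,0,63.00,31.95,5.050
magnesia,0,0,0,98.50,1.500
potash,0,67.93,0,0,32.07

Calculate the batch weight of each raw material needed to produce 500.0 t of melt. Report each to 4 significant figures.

Values along the way are displayed, with 4-significant-figure rounding, when written out — every computation maintains full precision from first step to last — a single rounding yields each reported figure; all derived quantities (yield, LOI, the totals, net glass mass, the four compositions) are computed from the weighed amounts on 500.0 t of glass in full precision as given in question or answer.
Oxide-by-oxide targets in 500.0 t melt:
  CaO: 8.249% × 500.0 = 41.24 t
  K2O: 7.439% × 500.0 = 37.20 t
  SiO2: 46.13% × 500.0 = 230.6 t
  MgO: 38.18% × 500.0 = 190.9 t
Checking each oxide sum with the batch weights as given, against the basis in use (delivered sums recover each target net of answer rounding effects):
  CaO: 135.1·0.3053 = 41.25 t (target 41.24 t)
  K2O: 54.75·0.6793 = 37.19 t (target 37.20 t)
  SiO2: 366.1·0.6300 = 230.6 t (target 230.6 t)
  MgO: 135.1·0.2148 + 366.1·0.3195 + 45.59·0.9850 = 190.9 t (target 190.9 t)
Glass-mass closure: net batch after ignition = 500.0 t (oxide target masses add up to 500.0 t; stated basis 500.0 t — deltas are rounding alone).
Summing the batch: Σ batch = 601.5 t; the LOI term Σ batch·LOI equals 101.6 t; yield: glass divided by total = 83.12%.

Batch per 500.0 t melt:
  CaMg(CO3)2: 135.1 t
  Mg3Si4O10(OH)2: 366.1 t
  magnesia: 45.59 t
  potash: 54.75 t
Total batch = 601.5 t; LOI loss = 101.6 t; yield = 83.12%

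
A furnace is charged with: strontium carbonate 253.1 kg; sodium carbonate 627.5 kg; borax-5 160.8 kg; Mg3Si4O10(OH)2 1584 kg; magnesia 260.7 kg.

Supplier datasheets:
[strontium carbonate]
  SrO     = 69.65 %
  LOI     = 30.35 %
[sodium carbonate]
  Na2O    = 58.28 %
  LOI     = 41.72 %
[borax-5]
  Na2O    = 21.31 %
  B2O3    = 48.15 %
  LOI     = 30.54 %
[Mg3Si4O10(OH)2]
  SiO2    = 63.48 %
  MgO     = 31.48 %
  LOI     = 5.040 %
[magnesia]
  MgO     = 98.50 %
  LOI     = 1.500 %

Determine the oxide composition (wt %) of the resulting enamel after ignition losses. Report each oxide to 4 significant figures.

Glass mass = 2415 kg (batch 2886 − LOI 471.5).
Composition: Na2O 16.56%, SiO2 41.64%, B2O3 3.206%, SrO 7.301%, MgO 31.29%

Exact precision is carried at all times — rounding to 4 significant figures extends to every mid-chain value as printed — every reported figure includes exactly one rounding — derived quantities are computed at full precision (ignition loss, net glass mass, the yield, five oxide percentages, the totals) starting from the weights on 2415 kg of glass, as they appear in either problem or answer.
Oxide-by-oxide delivered mass:
  Na2O: 627.5·0.5828 + 160.8·0.2131 = 400.0 kg
  SiO2: 1584·0.6348 = 1006 kg
  B2O3: 160.8·0.4815 = 77.43 kg
  SrO: 253.1·0.6965 = 176.3 kg
  MgO: 1584·0.3148 + 260.7·0.9850 = 755.4 kg
LOI: 253.1·0.3035 + 627.5·0.4172 + 160.8·0.3054 + 1584·0.05040 + 260.7·0.01500 = 471.5 kg
Net of LOI, the glass mass = 2886 − 471.5 = 2415 kg (the oxide masses sum to this)
percent share: oxide ÷ glass, ×100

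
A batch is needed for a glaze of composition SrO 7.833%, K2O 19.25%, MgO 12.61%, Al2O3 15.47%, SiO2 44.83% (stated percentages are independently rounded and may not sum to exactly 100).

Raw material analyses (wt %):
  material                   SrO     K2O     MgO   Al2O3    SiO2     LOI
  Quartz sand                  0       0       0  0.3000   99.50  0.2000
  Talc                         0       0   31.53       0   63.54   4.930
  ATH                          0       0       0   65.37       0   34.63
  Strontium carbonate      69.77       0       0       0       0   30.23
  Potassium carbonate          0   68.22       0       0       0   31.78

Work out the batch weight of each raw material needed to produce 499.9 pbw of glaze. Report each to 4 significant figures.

Mid-chain values are printed rounded off to 4 significant digits within the worked lines; exact precision is maintained from start to finish. A single rounding yields every reported result. Derived quantities are rebuilt in full precision (the totals, five oxide percentages, ignition loss, glass mass, yield) from the batch weights for 499.9 pbw of glass as they appear in either problem or answer.
Target oxide masses per 499.9 pbw glaze:
  SrO: 7.833% × 499.9 = 39.16 pbw
  K2O: 19.25% × 499.9 = 96.23 pbw
  MgO: 12.61% × 499.9 = 63.04 pbw
  Al2O3: 15.47% × 499.9 = 77.33 pbw
  SiO2: 44.83% × 499.9 = 224.1 pbw
Mass-balance tally per oxide using the reported weights, per the basis as stated (sums match the target masses given rounding of the digits):
  SrO: 56.12·0.6977 = 39.15 pbw (target 39.16 pbw)
  K2O: 141.1·0.6822 = 96.26 pbw (target 96.23 pbw)
  MgO: 199.9·0.3153 = 63.03 pbw (target 63.04 pbw)
  Al2O3: 97.56·0.003000 + 117.9·0.6537 = 77.36 pbw (target 77.33 pbw)
  SiO2: 97.56·0.9950 + 199.9·0.6354 = 224.1 pbw (target 224.1 pbw)
Glass-mass sanity pass: total batch − LOI = 499.9 pbw (oxide target masses add up to 499.9 pbw; versus the stated basis of 499.9 pbw — gaps are rounding artifacts).
Summing the batch: Σ batch = 612.6 pbw; loss to ignition Σ batch·LOI = 112.7 pbw; yield, glass over the total, = 81.60%.

Batch per 499.9 pbw glaze:
  Quartz sand: 97.56 pbw
  Talc: 199.9 pbw
  ATH: 117.9 pbw
  Strontium carbonate: 56.12 pbw
  Potassium carbonate: 141.1 pbw
Total batch = 612.6 pbw; LOI loss = 112.7 pbw; yield = 81.60%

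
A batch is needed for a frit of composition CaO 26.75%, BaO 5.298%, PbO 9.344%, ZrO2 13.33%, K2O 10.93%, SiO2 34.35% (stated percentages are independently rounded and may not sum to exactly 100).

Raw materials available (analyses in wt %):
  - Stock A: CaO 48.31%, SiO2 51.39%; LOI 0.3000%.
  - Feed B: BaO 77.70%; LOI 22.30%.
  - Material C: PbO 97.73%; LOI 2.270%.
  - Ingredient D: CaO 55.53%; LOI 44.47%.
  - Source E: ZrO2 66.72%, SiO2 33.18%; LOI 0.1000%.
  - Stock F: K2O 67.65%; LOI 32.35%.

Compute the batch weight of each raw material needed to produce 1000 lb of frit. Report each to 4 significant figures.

Full float precision is carried at every stage — mid-chain values appear rounded to four significant digits. Each reported figure includes exactly one rounding; all derived quantities, which include net glass mass, totals, the six compositions, the yield, ignition loss, are recomputed at full float precision, as they appear in either problem or answer, starting from the weights per 1000 lb of glass.
Oxide mass targets, per 1000 lb frit:
  CaO: 26.75% × 1000 = 267.5 lb
  BaO: 5.298% × 1000 = 52.98 lb
  PbO: 9.344% × 1000 = 93.44 lb
  ZrO2: 13.33% × 1000 = 133.3 lb
  K2O: 10.93% × 1000 = 109.3 lb
  SiO2: 34.35% × 1000 = 343.5 lb
A balance pass over the oxides, per the reported batch figures, per the basis as stated (summed amounts equal target values up to rounding of the answer):
  CaO: 539.4·0.4831 + 12.43·0.5553 = 267.5 lb (target 267.5 lb)
  BaO: 68.19·0.7770 = 52.98 lb (target 52.98 lb)
  PbO: 95.61·0.9773 = 93.44 lb (target 93.44 lb)
  ZrO2: 199.8·0.6672 = 133.3 lb (target 133.3 lb)
  K2O: 161.6·0.6765 = 109.3 lb (target 109.3 lb)
  SiO2: 539.4·0.5139 + 199.8·0.3318 = 343.5 lb (target 343.5 lb)
Glass-mass closure: Σ batch − LOI loss = 1000 lb (per-oxide target masses sum to 1000 lb; stated basis 1000 lb — gaps are rounding artifacts).
Batch grand total — Σ batch = 1077 lb; loss to ignition Σ batch·LOI = 77.00 lb; glass ÷ batch gives a yield of 92.85%.

Batch per 1000 lb frit:
  Stock A: 539.4 lb
  Feed B: 68.19 lb
  Material C: 95.61 lb
  Ingredient D: 12.43 lb
  Source E: 199.8 lb
  Stock F: 161.6 lb
Total batch = 1077 lb; LOI loss = 77.00 lb; yield = 92.85%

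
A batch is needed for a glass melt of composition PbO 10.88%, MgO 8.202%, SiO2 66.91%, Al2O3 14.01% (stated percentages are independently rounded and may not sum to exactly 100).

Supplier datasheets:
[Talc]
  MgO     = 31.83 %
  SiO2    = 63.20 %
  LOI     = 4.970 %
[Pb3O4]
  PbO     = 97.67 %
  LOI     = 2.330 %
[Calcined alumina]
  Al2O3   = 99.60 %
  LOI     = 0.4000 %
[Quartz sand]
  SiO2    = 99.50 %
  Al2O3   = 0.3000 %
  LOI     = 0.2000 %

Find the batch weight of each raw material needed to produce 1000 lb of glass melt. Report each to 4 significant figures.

Batch per 1000 lb glass melt:
  Talc: 257.7 lb
  Pb3O4: 111.4 lb
  Calcined alumina: 139.1 lb
  Quartz sand: 508.8 lb
Total batch = 1017 lb; LOI loss = 16.98 lb; yield = 98.33%

All internal work runs at full float precision all the way through; values along the way are shown (rounded to 4 significant figures) within the worked lines. A single rounding finalizes each reported figure — derived quantities are rebuilt at full float precision (the four compositions, the totals, net glass mass, the yield, ignition loss) from the batch weights for 1000 lb of glass, as given in either problem or answer.
The oxide mass targets at 1000 lb glass melt:
  PbO: 10.88% × 1000 = 108.8 lb
  MgO: 8.202% × 1000 = 82.02 lb
  SiO2: 66.91% × 1000 = 669.1 lb
  Al2O3: 14.01% × 1000 = 140.1 lb
Balance tally, oxide-wise, given the weights on record, relative to the basis at hand (sum by sum, the targets are met given rounding of the digits):
  PbO: 111.4·0.9767 = 108.8 lb (target 108.8 lb)
  MgO: 257.7·0.3183 = 82.03 lb (target 82.02 lb)
  SiO2: 257.7·0.6320 + 508.8·0.9950 = 669.1 lb (target 669.1 lb)
  Al2O3: 139.1·0.9960 + 508.8·0.003000 = 140.1 lb (target 140.1 lb)
Auditing the glass mass value: whole batch net of LOI = 1000 lb (the Σ of target masses is 1000 lb; against the stated basis, 1000 lb — differing by rounding only).
Batch total: Σ batch = 1017 lb; LOI loss = Σ batch·LOI = 16.98 lb; yield = glass ÷ total batch = 98.33%.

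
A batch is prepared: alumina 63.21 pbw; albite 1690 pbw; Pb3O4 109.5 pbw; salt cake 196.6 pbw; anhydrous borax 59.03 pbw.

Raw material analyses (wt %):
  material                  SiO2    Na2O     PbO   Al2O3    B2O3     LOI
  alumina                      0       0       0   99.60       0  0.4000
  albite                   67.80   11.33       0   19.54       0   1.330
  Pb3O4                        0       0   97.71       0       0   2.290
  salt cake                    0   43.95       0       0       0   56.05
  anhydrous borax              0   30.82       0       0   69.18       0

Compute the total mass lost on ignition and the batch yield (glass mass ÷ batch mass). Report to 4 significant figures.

LOI loss = 135.4 pbw; glass = 1983 pbw; yield = 93.61%

Each numeric step runs at exact precision through every step — intermediates appear rounded off to 4 significant figures at each printed step. Each reported figure sees exactly one rounding — the derived quantities, which include totals, five oxide percentages, yield, glass mass, LOI, are rebuilt at exact precision, exactly as printed in the problem or answer text, from the weighed amounts per 1983 pbw of glass.
Ignition loss by material:
  alumina: 63.21 × 0.004000 = 0.2528 pbw
  albite: 1690 × 0.01330 = 22.48 pbw
  Pb3O4: 109.5 × 0.02290 = 2.508 pbw
  salt cake: 196.6 × 0.5605 = 110.2 pbw
  anhydrous borax: 59.03 × 0 = 0 pbw
Total LOI = 135.4 pbw
Glass = batch − LOI = 2118 − 135.4 = 1983 pbw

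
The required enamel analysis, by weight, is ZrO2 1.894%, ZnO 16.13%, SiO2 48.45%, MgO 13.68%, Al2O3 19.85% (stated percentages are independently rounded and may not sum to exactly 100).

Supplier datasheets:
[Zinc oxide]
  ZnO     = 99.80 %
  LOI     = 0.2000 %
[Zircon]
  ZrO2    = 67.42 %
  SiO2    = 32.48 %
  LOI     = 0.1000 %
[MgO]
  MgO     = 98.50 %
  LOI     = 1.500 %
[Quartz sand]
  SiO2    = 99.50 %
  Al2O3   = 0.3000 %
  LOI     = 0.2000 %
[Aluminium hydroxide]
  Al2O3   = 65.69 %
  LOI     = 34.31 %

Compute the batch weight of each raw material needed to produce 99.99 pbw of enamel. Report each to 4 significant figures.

Batch per 99.99 pbw enamel:
  Zinc oxide: 16.16 pbw
  Zircon: 2.809 pbw
  MgO: 13.89 pbw
  Quartz sand: 47.77 pbw
  Aluminium hydroxide: 30.00 pbw
Total batch = 110.6 pbw; LOI loss = 10.63 pbw; yield = 90.39%

The intermediate values are shown rounded off to 4 significant figures on the page; all internal work carries full float precision in all steps; each reported result includes exactly one rounding; all derived quantities are recomputed from the weighed amounts per 99.99 pbw of glass at full float precision (the yield, five oxide percentages, glass mass, ignition loss, the totals) exactly as printed in the problem or answer text.
Target oxide masses per 99.99 pbw enamel:
  ZrO2: 1.894% × 99.99 = 1.894 pbw
  ZnO: 16.13% × 99.99 = 16.13 pbw
  SiO2: 48.45% × 99.99 = 48.45 pbw
  MgO: 13.68% × 99.99 = 13.68 pbw
  Al2O3: 19.85% × 99.99 = 19.85 pbw
Checking each oxide sum per the reported batch figures, under the basis named above (every target is met by its sum exact up to rounding of places):
  ZrO2: 2.809·0.6742 = 1.894 pbw (target 1.894 pbw)
  ZnO: 16.16·0.9980 = 16.13 pbw (target 16.13 pbw)
  SiO2: 2.809·0.3248 + 47.77·0.9950 = 48.44 pbw (target 48.45 pbw)
  MgO: 13.89·0.9850 = 13.68 pbw (target 13.68 pbw)
  Al2O3: 47.77·0.003000 + 30.00·0.6569 = 19.85 pbw (target 19.85 pbw)
Glass-mass closure: net batch after ignition = 100.0 pbw (the targets, summed, come to 99.99 pbw; basis as stated: 99.99 pbw — rounding explains the deltas).
Whole-batch sum: Σ batch = 110.6 pbw; the LOI term Σ batch·LOI equals 10.63 pbw; yield = glass ÷ total batch = 90.39%.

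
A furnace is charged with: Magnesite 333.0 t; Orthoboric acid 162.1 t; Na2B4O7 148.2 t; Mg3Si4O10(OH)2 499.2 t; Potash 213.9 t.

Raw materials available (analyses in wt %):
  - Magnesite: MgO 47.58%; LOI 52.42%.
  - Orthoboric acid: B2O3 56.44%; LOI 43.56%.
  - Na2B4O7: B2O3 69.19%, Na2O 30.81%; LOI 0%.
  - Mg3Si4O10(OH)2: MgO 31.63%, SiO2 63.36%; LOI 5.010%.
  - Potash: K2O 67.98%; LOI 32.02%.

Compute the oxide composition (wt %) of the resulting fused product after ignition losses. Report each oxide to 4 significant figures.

Glass mass = 1018 t (batch 1356 − LOI 338.7).
Composition: MgO 31.08%, K2O 14.29%, SiO2 31.08%, B2O3 19.06%, Na2O 4.486%

All internal work holds exact precision at all times. The intermediate values are displayed rounded to four significant digits alongside each step; every reported number takes a single rounding — derived quantities (glass mass, LOI, yield, totals, five oxide percentages) are carried in full float precision starting from the weights at 1018 t of glass, as quoted within question or answer.
Per-oxide mass from batch:
  MgO: 333.0·0.4758 + 499.2·0.3163 = 316.3 t
  K2O: 213.9·0.6798 = 145.4 t
  SiO2: 499.2·0.6336 = 316.3 t
  B2O3: 162.1·0.5644 + 148.2·0.6919 = 194.0 t
  Na2O: 148.2·0.3081 = 45.66 t
LOI: 333.0·0.5242 + 162.1·0.4356 + 499.2·0.05010 + 213.9·0.3202 = 338.7 t
Net of LOI, the glass mass = 1356 − 338.7 = 1018 t (= the summed oxide contributions)
percent by weight: oxide/glass ×100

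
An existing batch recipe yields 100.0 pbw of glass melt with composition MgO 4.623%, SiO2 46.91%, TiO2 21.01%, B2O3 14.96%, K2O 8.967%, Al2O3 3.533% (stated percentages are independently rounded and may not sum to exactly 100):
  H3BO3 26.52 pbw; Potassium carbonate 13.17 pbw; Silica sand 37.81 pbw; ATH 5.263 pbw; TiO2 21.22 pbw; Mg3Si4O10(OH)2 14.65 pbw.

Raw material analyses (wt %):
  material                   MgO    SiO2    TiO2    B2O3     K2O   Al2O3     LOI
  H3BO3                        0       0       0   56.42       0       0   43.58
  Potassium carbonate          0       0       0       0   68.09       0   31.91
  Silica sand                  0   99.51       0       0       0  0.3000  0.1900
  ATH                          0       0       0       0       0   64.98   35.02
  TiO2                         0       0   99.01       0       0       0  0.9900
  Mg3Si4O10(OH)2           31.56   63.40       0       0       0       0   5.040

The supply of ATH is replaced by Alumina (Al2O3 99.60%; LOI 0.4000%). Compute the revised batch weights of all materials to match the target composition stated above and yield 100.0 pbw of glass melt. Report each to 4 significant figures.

Revised batch per 100.0 pbw glass melt:
  H3BO3: 26.52 pbw
  Potassium carbonate: 13.17 pbw
  Silica sand: 37.81 pbw
  Alumina: 3.433 pbw
  TiO2: 21.22 pbw
  Mg3Si4O10(OH)2: 14.65 pbw
Total batch = 116.8 pbw; LOI loss = 16.79 pbw

Working values are displayed with 4-significant-digit rounding when written out — the whole derivation runs at full precision in every operation — every reported value sees exactly one rounding — all derived quantities are rebuilt starting from the weights per 100.0 pbw of glass at exact precision (the yield, the totals, six oxide percentages, ignition loss, glass mass) as they appear in either problem or answer.
Target masses of each oxide per 100.0 pbw glass melt:
  MgO: 4.623% × 100.0 = 4.623 pbw
  SiO2: 46.91% × 100.0 = 46.91 pbw
  TiO2: 21.01% × 100.0 = 21.01 pbw
  B2O3: 14.96% × 100.0 = 14.96 pbw
  K2O: 8.967% × 100.0 = 8.967 pbw
  Al2O3: 3.533% × 100.0 = 3.533 pbw
Per-oxide balance check working from each reported weight, versus the basis set out (oxide sums agree with the targets exact up to rounding of places):
  MgO: 14.65·0.3156 = 4.624 pbw (target 4.623 pbw)
  SiO2: 37.81·0.9951 + 14.65·0.6340 = 46.91 pbw (target 46.91 pbw)
  TiO2: 21.22·0.9901 = 21.01 pbw (target 21.01 pbw)
  B2O3: 26.52·0.5642 = 14.96 pbw (target 14.96 pbw)
  K2O: 13.17·0.6809 = 8.967 pbw (target 8.967 pbw)
  Al2O3: 37.81·0.003000 + 3.433·0.9960 = 3.533 pbw (target 3.533 pbw)
Glass mass check: total batch − LOI = 100.0 pbw (oxide target masses add up to 100.0 pbw; versus the stated basis of 100.0 pbw — any gap is answer rounding).
Total batch = Σ batch = 116.8 pbw; LOI loss = Σ batch·LOI = 16.79 pbw; yield = glass ÷ total batch = 85.62%.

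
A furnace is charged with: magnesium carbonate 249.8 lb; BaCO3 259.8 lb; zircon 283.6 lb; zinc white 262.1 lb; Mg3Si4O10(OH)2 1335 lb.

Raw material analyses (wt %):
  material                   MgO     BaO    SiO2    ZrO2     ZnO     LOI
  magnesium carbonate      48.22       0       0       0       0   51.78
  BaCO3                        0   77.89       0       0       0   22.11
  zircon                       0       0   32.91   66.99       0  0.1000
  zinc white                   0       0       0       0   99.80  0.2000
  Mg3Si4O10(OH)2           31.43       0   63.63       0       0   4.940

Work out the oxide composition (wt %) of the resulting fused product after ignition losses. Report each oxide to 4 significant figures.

Glass mass = 2137 lb (batch 2390 − LOI 253.5).
Composition: MgO 25.27%, BaO 9.470%, SiO2 44.12%, ZrO2 8.891%, ZnO 12.24%

The whole derivation runs at exact precision end to end — in-progress results are printed rounded to four significant digits at each printed step; each reported result sees exactly one rounding — all derived quantities (yield, ignition loss, totals, the five compositions, glass mass) are re-derived at full precision starting from the weights at 2137 lb of glass, as given in question or answer.
Mass of each oxide from the mix:
  MgO: 249.8·0.4822 + 1335·0.3143 = 540.0 lb
  BaO: 259.8·0.7789 = 202.4 lb
  SiO2: 283.6·0.3291 + 1335·0.6363 = 942.8 lb
  ZrO2: 283.6·0.6699 = 190.0 lb
  ZnO: 262.1·0.9980 = 261.6 lb
LOI: 249.8·0.5178 + 259.8·0.2211 + 283.6·0.001000 + 262.1·0.002000 + 1335·0.04940 = 253.5 lb
Glass mass = batch − LOI = 2390 − 253.5 = 2137 lb (= Σ oxide masses)
wt %: oxide over glass, times 100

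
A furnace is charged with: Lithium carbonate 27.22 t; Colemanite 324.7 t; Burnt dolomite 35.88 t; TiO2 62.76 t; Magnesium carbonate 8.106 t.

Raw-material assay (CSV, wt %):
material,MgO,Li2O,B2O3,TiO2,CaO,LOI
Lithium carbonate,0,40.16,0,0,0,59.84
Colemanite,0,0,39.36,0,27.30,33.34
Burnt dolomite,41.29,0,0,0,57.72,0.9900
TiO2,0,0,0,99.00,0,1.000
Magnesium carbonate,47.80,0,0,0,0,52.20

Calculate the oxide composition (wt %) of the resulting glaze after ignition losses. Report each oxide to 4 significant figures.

Glass mass = 328.9 t (batch 458.7 − LOI 129.8).
Composition: MgO 5.682%, Li2O 3.324%, B2O3 38.86%, TiO2 18.89%, CaO 33.25%

All internal work keeps full precision in all steps; in-progress results are displayed, rounded to 4 significant digits, between the steps; each reported value takes a single rounding. The derived quantities are recomputed at full float precision (the yield, the totals, glass mass, LOI, the five compositions) from the batch weights at 328.9 t of glass exactly as shown in the problem or answer text.
Delivered oxide masses:
  MgO: 35.88·0.4129 + 8.106·0.4780 = 18.69 t
  Li2O: 27.22·0.4016 = 10.93 t
  B2O3: 324.7·0.3936 = 127.8 t
  TiO2: 62.76·0.9900 = 62.13 t
  CaO: 324.7·0.2730 + 35.88·0.5772 = 109.4 t
LOI: 27.22·0.5984 + 324.7·0.3334 + 35.88·0.009900 + 62.76·0.01000 + 8.106·0.5220 = 129.8 t
batch − LOI leaves glass = 458.7 − 129.8 = 328.9 t (= the summed oxide contributions)
percent share: oxide ÷ glass, ×100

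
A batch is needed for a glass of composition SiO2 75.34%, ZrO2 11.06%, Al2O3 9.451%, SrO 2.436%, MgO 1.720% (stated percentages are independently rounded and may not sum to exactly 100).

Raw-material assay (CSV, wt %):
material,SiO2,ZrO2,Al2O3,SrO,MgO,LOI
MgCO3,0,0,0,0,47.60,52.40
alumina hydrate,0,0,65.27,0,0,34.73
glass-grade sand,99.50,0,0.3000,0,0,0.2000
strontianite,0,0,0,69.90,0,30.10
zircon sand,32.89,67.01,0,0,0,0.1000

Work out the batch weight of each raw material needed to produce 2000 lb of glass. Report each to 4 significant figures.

Rounding to 4 significant digits governs every intermediate as displayed. The working math maintains exact precision at every stage; each reported value undergoes a single rounding — all derived quantities are recomputed in full precision (yield, totals, net glass mass, the five compositions, LOI) starting from the weights for 2000 lb of glass as given in question or answer.
The oxide mass targets at 2000 lb glass:
  SiO2: 75.34% × 2000 = 1507 lb
  ZrO2: 11.06% × 2000 = 221.2 lb
  Al2O3: 9.451% × 2000 = 189.0 lb
  SrO: 2.436% × 2000 = 48.72 lb
  MgO: 1.720% × 2000 = 34.40 lb
Mass-balance tally per oxide working from each reported weight, under the basis named above (delivered sums recover each target modulo rounding of the values):
  SiO2: 1405·0.9950 + 330.1·0.3289 = 1507 lb (target 1507 lb)
  ZrO2: 330.1·0.6701 = 221.2 lb (target 221.2 lb)
  Al2O3: 283.1·0.6527 + 1405·0.003000 = 189.0 lb (target 189.0 lb)
  SrO: 69.70·0.6990 = 48.72 lb (target 48.72 lb)
  MgO: 72.27·0.4760 = 34.40 lb (target 34.40 lb)
Glass-mass sanity pass: batch Σ − ignition loss = 2000 lb (per-oxide target masses sum to 2000 lb; stated basis 2000 lb — any gap is answer rounding).
Batch grand total — Σ batch = 2160 lb; ignition loss, Σ(batch × LOI) = 160.3 lb; yield: glass divided by total = 92.58%.

Batch per 2000 lb glass:
  MgCO3: 72.27 lb
  alumina hydrate: 283.1 lb
  glass-grade sand: 1405 lb
  strontianite: 69.70 lb
  zircon sand: 330.1 lb
Total batch = 2160 lb; LOI loss = 160.3 lb; yield = 92.58%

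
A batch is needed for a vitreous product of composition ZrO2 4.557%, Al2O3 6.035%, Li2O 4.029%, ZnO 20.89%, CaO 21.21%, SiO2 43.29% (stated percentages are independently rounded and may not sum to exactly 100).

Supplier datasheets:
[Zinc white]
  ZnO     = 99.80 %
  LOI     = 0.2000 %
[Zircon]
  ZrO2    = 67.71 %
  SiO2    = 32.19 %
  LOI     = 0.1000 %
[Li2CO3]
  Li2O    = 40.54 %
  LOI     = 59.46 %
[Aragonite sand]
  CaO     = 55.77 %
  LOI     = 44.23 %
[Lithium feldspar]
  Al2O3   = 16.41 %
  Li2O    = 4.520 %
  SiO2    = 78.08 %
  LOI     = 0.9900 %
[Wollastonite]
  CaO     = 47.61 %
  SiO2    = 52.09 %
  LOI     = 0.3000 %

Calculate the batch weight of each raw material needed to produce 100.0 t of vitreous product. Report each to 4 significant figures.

Batch per 100.0 t vitreous product:
  Zinc white: 20.93 t
  Zircon: 6.730 t
  Li2CO3: 5.838 t
  Aragonite sand: 17.70 t
  Lithium feldspar: 36.78 t
  Wollastonite: 23.82 t
Total batch = 111.8 t; LOI loss = 11.78 t; yield = 89.46%

In-progress results are printed, with 4-significant-figure rounding, alongside each step. The working math carries full float precision in every operation — each reported number receives exactly one rounding. The derived quantities (LOI, the yield, the totals, glass mass, the six compositions) are re-derived at full float precision starting from the weights on 100.0 t of glass as they appear in the problem or answer text.
Target oxide masses per 100.0 t vitreous product:
  ZrO2: 4.557% × 100.0 = 4.557 t
  Al2O3: 6.035% × 100.0 = 6.035 t
  Li2O: 4.029% × 100.0 = 4.029 t
  ZnO: 20.89% × 100.0 = 20.89 t
  CaO: 21.21% × 100.0 = 21.21 t
  SiO2: 43.29% × 100.0 = 43.29 t
Verifying the oxide balance using the reported weights, at the basis given (delivered sums recover each target within answer rounding):
  ZrO2: 6.730·0.6771 = 4.557 t (target 4.557 t)
  Al2O3: 36.78·0.1641 = 6.036 t (target 6.035 t)
  Li2O: 5.838·0.4054 + 36.78·0.04520 = 4.029 t (target 4.029 t)
  ZnO: 20.93·0.9980 = 20.89 t (target 20.89 t)
  CaO: 17.70·0.5577 + 23.82·0.4761 = 21.21 t (target 21.21 t)
  SiO2: 6.730·0.3219 + 36.78·0.7808 + 23.82·0.5209 = 43.29 t (target 43.29 t)
Glass-mass bookkeeping: whole batch net of LOI = 100.0 t (summing oxide targets gives 100.0 t; versus the stated basis of 100.0 t — gaps are rounding artifacts).
Total batch = Σ batch = 111.8 t; LOI loss = Σ batch·LOI = 11.78 t; the yield ratio, glass ÷ batch: 89.46%.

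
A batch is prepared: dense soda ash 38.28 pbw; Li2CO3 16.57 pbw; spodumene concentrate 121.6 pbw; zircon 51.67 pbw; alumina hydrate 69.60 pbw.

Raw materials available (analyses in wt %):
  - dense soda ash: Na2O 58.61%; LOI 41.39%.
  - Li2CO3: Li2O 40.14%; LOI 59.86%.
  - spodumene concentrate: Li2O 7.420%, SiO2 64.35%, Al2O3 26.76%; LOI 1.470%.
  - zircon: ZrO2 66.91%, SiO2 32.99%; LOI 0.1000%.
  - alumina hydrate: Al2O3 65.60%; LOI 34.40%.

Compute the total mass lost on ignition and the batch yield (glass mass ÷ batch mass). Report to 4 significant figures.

Values along the way are displayed, rounded to 4 significant digits, in the printout — each numeric step runs at exact precision in all steps — each reported number is rounded just once; derived quantities, which include totals, glass mass, the yield, the five compositions, ignition loss, are carried at full precision, as written in the problem or answer text, using the weight values on 246.2 pbw of glass.
Loss on ignition, line by line:
  dense soda ash: 38.28 × 0.4139 = 15.84 pbw
  Li2CO3: 16.57 × 0.5986 = 9.919 pbw
  spodumene concentrate: 121.6 × 0.01470 = 1.788 pbw
  zircon: 51.67 × 0.001000 = 0.05167 pbw
  alumina hydrate: 69.60 × 0.3440 = 23.94 pbw
Total LOI = 51.54 pbw
Glass = batch − LOI = 297.7 − 51.54 = 246.2 pbw

LOI loss = 51.54 pbw; glass = 246.2 pbw; yield = 82.69%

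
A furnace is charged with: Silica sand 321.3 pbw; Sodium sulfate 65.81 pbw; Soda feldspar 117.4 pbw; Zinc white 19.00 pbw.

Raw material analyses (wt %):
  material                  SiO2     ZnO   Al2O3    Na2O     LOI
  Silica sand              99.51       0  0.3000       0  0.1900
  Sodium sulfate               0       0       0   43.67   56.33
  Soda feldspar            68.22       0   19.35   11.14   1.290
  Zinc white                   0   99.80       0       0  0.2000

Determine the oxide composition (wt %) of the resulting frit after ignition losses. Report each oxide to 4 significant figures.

Glass mass = 484.3 pbw (batch 523.5 − LOI 39.23).
Composition: SiO2 82.56%, ZnO 3.916%, Al2O3 4.890%, Na2O 8.635%

Every computation holds exact precision through the solve — in-progress results are displayed, rounded to 4 significant digits, in the printout. Each reported result is rounded only once — the derived quantities, which include ignition loss, the four compositions, the yield, glass mass, totals, are carried at full float precision, as given in the question or the answer, starting from the weights per 484.3 pbw of glass.
What the batch supplies per oxide:
  SiO2: 321.3·0.9951 + 117.4·0.6822 = 399.8 pbw
  ZnO: 19.00·0.9980 = 18.96 pbw
  Al2O3: 321.3·0.003000 + 117.4·0.1935 = 23.68 pbw
  Na2O: 65.81·0.4367 + 117.4·0.1114 = 41.82 pbw
LOI: 321.3·0.001900 + 65.81·0.5633 + 117.4·0.01290 + 19.00·0.002000 = 39.23 pbw
Net of LOI, the glass mass = 523.5 − 39.23 = 484.3 pbw (consistent with Σ oxide mass)
oxide / glass × 100 gives the wt %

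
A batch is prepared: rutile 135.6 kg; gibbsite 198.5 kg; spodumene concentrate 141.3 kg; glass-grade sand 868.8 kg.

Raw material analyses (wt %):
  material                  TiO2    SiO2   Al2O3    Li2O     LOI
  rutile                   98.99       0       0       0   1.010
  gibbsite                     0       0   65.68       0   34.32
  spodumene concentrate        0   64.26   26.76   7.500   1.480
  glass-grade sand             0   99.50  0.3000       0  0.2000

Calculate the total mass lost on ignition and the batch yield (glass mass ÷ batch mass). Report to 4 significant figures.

Each numeric step carries full precision at all times; working values appear with 4-significant-digit rounding within the worked lines. Each reported number carries a single rounding — derived quantities are computed using the weight values on 1271 kg of glass in full precision (ignition loss, the yield, net glass mass, the totals, four oxide percentages), exactly as shown in the problem or answer text.
LOI of each material in turn:
  rutile: 135.6 × 0.01010 = 1.370 kg
  gibbsite: 198.5 × 0.3432 = 68.13 kg
  spodumene concentrate: 141.3 × 0.01480 = 2.091 kg
  glass-grade sand: 868.8 × 0.002000 = 1.738 kg
Total LOI = 73.32 kg
Glass = batch − LOI = 1344 − 73.32 = 1271 kg

LOI loss = 73.32 kg; glass = 1271 kg; yield = 94.55%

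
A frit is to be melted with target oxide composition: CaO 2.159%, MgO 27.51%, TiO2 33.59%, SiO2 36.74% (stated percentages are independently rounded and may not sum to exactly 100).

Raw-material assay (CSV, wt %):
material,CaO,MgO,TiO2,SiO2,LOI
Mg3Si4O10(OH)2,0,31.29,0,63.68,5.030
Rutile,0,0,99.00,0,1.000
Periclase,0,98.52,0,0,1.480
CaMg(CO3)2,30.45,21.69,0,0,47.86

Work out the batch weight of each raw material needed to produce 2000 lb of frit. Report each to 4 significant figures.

Batch per 2000 lb frit:
  Mg3Si4O10(OH)2: 1154 lb
  Rutile: 678.6 lb
  Periclase: 160.8 lb
  CaMg(CO3)2: 141.8 lb
Total batch = 2135 lb; LOI loss = 135.1 lb; yield = 93.67%

All arithmetic carries exact precision at every stage — intermediates appear (rounded to 4 significant digits) between the steps. Exactly one rounding goes into each reported result. All derived quantities are rebuilt starting from the weights per 2000 lb of glass in full precision (the totals, LOI, glass mass, four oxide percentages, the yield) exactly as printed in question or answer.
The oxide mass targets at 2000 lb frit:
  CaO: 2.159% × 2000 = 43.18 lb
  MgO: 27.51% × 2000 = 550.2 lb
  TiO2: 33.59% × 2000 = 671.8 lb
  SiO2: 36.74% × 2000 = 734.8 lb
Per-oxide balance check working from each reported weight, on the stated basis (summed amounts equal target values given rounding of the digits):
  CaO: 141.8·0.3045 = 43.18 lb (target 43.18 lb)
  MgO: 1154·0.3129 + 160.8·0.9852 + 141.8·0.2169 = 550.3 lb (target 550.2 lb)
  TiO2: 678.6·0.9900 = 671.8 lb (target 671.8 lb)
  SiO2: 1154·0.6368 = 734.9 lb (target 734.8 lb)
Auditing the glass mass value: batch total minus LOI = 2000 lb (the Σ of target masses is 2000 lb; stated basis 2000 lb — a pure rounding effect).
Whole-batch sum: Σ batch = 2135 lb; the LOI term Σ batch·LOI equals 135.1 lb; the yield ratio, glass ÷ batch: 93.67%.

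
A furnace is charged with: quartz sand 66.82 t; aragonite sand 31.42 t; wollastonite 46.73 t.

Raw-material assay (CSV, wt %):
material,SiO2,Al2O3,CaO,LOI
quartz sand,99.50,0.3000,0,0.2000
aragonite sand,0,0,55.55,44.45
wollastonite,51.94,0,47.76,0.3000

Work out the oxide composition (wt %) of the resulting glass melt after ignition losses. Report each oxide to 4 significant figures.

In-progress results appear (rounded to four significant digits) at each printed step. All arithmetic maintains full precision throughout — a single rounding finalizes each reported figure — derived quantities are recomputed at full precision (three oxide percentages, yield, the totals, glass mass, ignition loss) from the batch weights at 130.7 t of glass, as given in the question or the answer.
Delivered oxide masses:
  SiO2: 66.82·0.9950 + 46.73·0.5194 = 90.76 t
  Al2O3: 66.82·0.003000 = 0.2005 t
  CaO: 31.42·0.5555 + 46.73·0.4776 = 39.77 t
LOI: 66.82·0.002000 + 31.42·0.4445 + 46.73·0.003000 = 14.24 t
Resulting glass, batch − LOI: 145.0 − 14.24 = 130.7 t (equal to the oxide-mass sum)
oxide / glass × 100 gives the wt %

Glass mass = 130.7 t (batch 145.0 − LOI 14.24).
Composition: SiO2 69.42%, Al2O3 0.1533%, CaO 30.42%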